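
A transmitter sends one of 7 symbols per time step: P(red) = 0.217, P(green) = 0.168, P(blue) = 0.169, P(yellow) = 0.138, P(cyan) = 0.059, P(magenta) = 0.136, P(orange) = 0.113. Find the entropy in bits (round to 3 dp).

H = −Σ pᵢ log₂ pᵢ.
−0.217·log₂(0.217) = 0.4783
−0.168·log₂(0.168) = 0.4323
−0.169·log₂(0.169) = 0.4335
−0.138·log₂(0.138) = 0.3943
−0.059·log₂(0.059) = 0.2409
−0.136·log₂(0.136) = 0.3915
−0.113·log₂(0.113) = 0.3555
Sum ≈ 2.7262 → 2.726 bits.

2.726 bits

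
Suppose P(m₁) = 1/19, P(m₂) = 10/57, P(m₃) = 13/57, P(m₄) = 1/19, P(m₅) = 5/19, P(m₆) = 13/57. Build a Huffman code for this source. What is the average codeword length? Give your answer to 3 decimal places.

2.386 bits/symbol

Repeatedly combine the two least-probable nodes; the expected code length is the sum of the merged weights.
merge 1/19 + 1/19 → 2/19
merge 2/19 + 10/57 → 16/57
merge 13/57 + 13/57 → 26/57
merge 5/19 + 16/57 → 31/57
merge 26/57 + 31/57 → 1
L = 2/19 + 16/57 + 26/57 + 31/57 + 1 = 136/57 ≈ 2.386 bits/symbol.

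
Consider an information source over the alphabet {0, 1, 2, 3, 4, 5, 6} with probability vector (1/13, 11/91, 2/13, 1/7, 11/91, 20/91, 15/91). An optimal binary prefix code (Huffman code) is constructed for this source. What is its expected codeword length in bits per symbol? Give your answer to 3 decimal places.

2.780 bits/symbol

Repeatedly combine the two least-probable nodes; the expected code length is the sum of the merged weights.
merge 1/13 + 11/91 → 18/91
merge 11/91 + 1/7 → 24/91
merge 2/13 + 15/91 → 29/91
merge 18/91 + 20/91 → 38/91
merge 24/91 + 29/91 → 53/91
merge 38/91 + 53/91 → 1
L = 18/91 + 24/91 + 29/91 + 38/91 + 53/91 + 1 = 253/91 ≈ 2.780 bits/symbol.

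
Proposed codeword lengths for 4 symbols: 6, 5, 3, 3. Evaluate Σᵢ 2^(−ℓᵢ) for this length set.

0.296875

With common denominator 2^6 = 64: Σ 2^(−ℓᵢ) = 1/64 + 2/64 + 8/64 + 8/64 = 19/64 = 0.296875.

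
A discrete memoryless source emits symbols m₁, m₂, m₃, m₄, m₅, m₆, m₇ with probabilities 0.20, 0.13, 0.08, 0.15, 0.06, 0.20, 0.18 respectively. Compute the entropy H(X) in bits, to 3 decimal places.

H = −Σ pᵢ log₂ pᵢ.
−0.20·log₂(0.20) = 0.4644
−0.13·log₂(0.13) = 0.3826
−0.08·log₂(0.08) = 0.2915
−0.15·log₂(0.15) = 0.4105
−0.06·log₂(0.06) = 0.2435
−0.20·log₂(0.20) = 0.4644
−0.18·log₂(0.18) = 0.4453
Sum ≈ 2.7023 → 2.702 bits.

2.702 bits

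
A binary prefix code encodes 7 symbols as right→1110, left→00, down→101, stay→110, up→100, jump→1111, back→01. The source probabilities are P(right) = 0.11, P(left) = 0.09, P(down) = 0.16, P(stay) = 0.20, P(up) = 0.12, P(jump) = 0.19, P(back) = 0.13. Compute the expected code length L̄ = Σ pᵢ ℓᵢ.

L̄ = Σ pᵢ·ℓᵢ = 0.11·4 + 0.09·2 + 0.16·3 + 0.20·3 + 0.12·3 + 0.19·4 + 0.13·2 = 3.08 bits/symbol.

3.08 bits/symbol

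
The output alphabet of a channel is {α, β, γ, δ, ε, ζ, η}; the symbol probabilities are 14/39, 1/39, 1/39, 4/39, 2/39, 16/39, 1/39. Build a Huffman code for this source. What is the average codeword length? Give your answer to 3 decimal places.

2.077 bits/symbol

Repeatedly combine the two least-probable nodes; the expected code length is the sum of the merged weights.
merge 1/39 + 1/39 → 2/39
merge 1/39 + 2/39 → 1/13
merge 2/39 + 1/13 → 5/39
merge 4/39 + 5/39 → 3/13
merge 3/13 + 14/39 → 23/39
merge 16/39 + 23/39 → 1
L = 2/39 + 1/13 + 5/39 + 3/13 + 23/39 + 1 = 27/13 ≈ 2.077 bits/symbol.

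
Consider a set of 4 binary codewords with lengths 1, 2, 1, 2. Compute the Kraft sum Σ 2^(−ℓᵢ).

With common denominator 2^2 = 4: Σ 2^(−ℓᵢ) = 2/4 + 1/4 + 2/4 + 1/4 = 6/4 = 1.5.

1.5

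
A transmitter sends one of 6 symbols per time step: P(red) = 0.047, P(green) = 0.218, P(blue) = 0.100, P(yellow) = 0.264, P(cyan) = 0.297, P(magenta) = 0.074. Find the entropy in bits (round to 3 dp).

H = −Σ pᵢ log₂ pᵢ.
−0.047·log₂(0.047) = 0.2073
−0.218·log₂(0.218) = 0.4791
−0.100·log₂(0.100) = 0.3322
−0.264·log₂(0.264) = 0.5072
−0.297·log₂(0.297) = 0.5202
−0.074·log₂(0.074) = 0.2780
Sum ≈ 2.3240 → 2.324 bits.

2.324 bits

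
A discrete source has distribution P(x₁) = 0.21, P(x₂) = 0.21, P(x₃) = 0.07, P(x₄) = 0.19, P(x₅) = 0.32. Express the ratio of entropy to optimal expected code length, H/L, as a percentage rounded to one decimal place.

Entropy H = −Σ p log₂ p ≈ 2.1955 bits.
Huffman merges: 7/100+19/100→13/50; 21/100+21/100→21/50; 13/50+8/25→29/50; 21/50+29/50→1. L = 113/50 ≈ 2.2600.
Efficiency = H/L = 2.1955/2.2600 = 97.1%.

97.1%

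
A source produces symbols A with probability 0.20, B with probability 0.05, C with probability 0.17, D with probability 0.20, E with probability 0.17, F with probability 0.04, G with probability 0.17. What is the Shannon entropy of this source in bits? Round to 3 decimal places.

2.634 bits

H = −Σ pᵢ log₂ pᵢ.
−0.20·log₂(0.20) = 0.4644
−0.05·log₂(0.05) = 0.2161
−0.17·log₂(0.17) = 0.4346
−0.20·log₂(0.20) = 0.4644
−0.17·log₂(0.17) = 0.4346
−0.04·log₂(0.04) = 0.1858
−0.17·log₂(0.17) = 0.4346
Sum ≈ 2.6344 → 2.634 bits.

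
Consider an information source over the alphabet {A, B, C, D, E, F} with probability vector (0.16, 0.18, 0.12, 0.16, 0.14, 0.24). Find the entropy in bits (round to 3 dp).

H = −Σ pᵢ log₂ pᵢ.
−0.16·log₂(0.16) = 0.4230
−0.18·log₂(0.18) = 0.4453
−0.12·log₂(0.12) = 0.3671
−0.16·log₂(0.16) = 0.4230
−0.14·log₂(0.14) = 0.3971
−0.24·log₂(0.24) = 0.4941
Sum ≈ 2.5497 → 2.550 bits.

2.550 bits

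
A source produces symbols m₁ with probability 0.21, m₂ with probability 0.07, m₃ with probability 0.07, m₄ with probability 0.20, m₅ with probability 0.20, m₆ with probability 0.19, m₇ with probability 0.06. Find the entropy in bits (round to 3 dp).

H = −Σ pᵢ log₂ pᵢ.
−0.21·log₂(0.21) = 0.4728
−0.07·log₂(0.07) = 0.2686
−0.07·log₂(0.07) = 0.2686
−0.20·log₂(0.20) = 0.4644
−0.20·log₂(0.20) = 0.4644
−0.19·log₂(0.19) = 0.4552
−0.06·log₂(0.06) = 0.2435
Sum ≈ 2.6375 → 2.637 bits.

2.637 bits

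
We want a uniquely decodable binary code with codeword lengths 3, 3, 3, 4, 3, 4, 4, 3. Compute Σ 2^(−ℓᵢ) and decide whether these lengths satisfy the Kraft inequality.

With common denominator 2^4 = 16: Σ 2^(−ℓᵢ) = 2/16 + 2/16 + 2/16 + 1/16 + 2/16 + 1/16 + 1/16 + 2/16 = 13/16 = 0.8125.
Kraft's inequality requires Σ ≤ 1; here Σ = 0.8125 ≤ 1, so such a prefix code exists.

0.8125; yes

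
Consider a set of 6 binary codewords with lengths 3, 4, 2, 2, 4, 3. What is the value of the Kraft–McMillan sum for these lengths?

0.875

With common denominator 2^4 = 16: Σ 2^(−ℓᵢ) = 2/16 + 1/16 + 4/16 + 4/16 + 1/16 + 2/16 = 14/16 = 0.875.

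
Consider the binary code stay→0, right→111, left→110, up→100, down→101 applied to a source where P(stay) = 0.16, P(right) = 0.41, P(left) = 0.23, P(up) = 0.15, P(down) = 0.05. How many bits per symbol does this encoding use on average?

2.68 bits/symbol

L̄ = Σ pᵢ·ℓᵢ = 0.16·1 + 0.41·3 + 0.23·3 + 0.15·3 + 0.05·3 = 2.68 bits/symbol.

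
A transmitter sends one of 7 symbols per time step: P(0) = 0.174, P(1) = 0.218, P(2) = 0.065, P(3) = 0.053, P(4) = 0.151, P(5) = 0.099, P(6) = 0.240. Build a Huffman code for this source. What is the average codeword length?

Repeatedly combine the two least-probable nodes; the expected code length is the sum of the merged weights.
merge 53/1000 + 13/200 → 59/500
merge 99/1000 + 59/500 → 217/1000
merge 151/1000 + 87/500 → 13/40
merge 217/1000 + 109/500 → 87/200
merge 6/25 + 13/40 → 113/200
merge 87/200 + 113/200 → 1
L = 59/500 + 217/1000 + 13/40 + 87/200 + 113/200 + 1 = 133/50 = 2.66 bits/symbol.

2.66 bits/symbol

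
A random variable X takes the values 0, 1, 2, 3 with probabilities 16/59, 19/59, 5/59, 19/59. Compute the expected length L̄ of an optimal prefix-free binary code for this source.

Repeatedly combine the two least-probable nodes; the expected code length is the sum of the merged weights.
merge 5/59 + 16/59 → 21/59
merge 19/59 + 19/59 → 38/59
merge 21/59 + 38/59 → 1
L = 21/59 + 38/59 + 1 = 2 bits/symbol.

2 bits/symbol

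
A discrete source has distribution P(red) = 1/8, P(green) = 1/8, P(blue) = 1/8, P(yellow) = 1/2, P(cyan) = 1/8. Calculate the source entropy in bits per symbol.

Each probability is a power of 1/2, so log₂(1/p) is an integer.
H = Σ p·log₂(1/p) = 1/8·3 + 1/8·3 + 1/8·3 + 1/2·1 + 1/8·3 = 2 bits.

2 bits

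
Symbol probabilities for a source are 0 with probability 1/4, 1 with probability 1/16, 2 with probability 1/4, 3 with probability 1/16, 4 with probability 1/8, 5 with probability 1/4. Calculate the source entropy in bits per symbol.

Each probability is a power of 1/2, so log₂(1/p) is an integer.
H = Σ p·log₂(1/p) = 1/4·2 + 1/16·4 + 1/4·2 + 1/16·4 + 1/8·3 + 1/4·2 = 2.375 bits.

2.375 bits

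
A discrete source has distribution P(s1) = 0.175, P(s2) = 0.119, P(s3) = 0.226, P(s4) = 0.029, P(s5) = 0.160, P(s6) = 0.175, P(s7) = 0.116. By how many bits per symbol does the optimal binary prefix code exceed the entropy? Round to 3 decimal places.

0.082 bits

Entropy H = −Σ p log₂ p ≈ 2.6621 bits.
Huffman merges: 29/1000+29/250→29/200; 119/1000+29/200→33/125; 4/25+7/40→67/200; 7/40+113/500→401/1000; 33/125+67/200→599/1000; 401/1000+599/1000→1. L = 343/125 ≈ 2.7440.
L − H = 2.7440 − 2.6621 = 0.082 bits.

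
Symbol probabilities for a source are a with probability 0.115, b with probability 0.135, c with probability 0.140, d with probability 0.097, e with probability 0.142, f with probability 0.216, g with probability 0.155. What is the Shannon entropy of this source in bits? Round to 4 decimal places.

H = −Σ pᵢ log₂ pᵢ.
−0.115·log₂(0.115) = 0.3588
−0.135·log₂(0.135) = 0.3900
−0.140·log₂(0.140) = 0.3971
−0.097·log₂(0.097) = 0.3265
−0.142·log₂(0.142) = 0.3999
−0.216·log₂(0.216) = 0.4776
−0.155·log₂(0.155) = 0.4169
Sum ≈ 2.7668 → 2.7668 bits.

2.7668 bits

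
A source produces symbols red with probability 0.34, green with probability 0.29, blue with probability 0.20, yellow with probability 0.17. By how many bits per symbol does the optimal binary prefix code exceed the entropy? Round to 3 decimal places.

0.054 bits

Entropy H = −Σ p log₂ p ≈ 1.9461 bits.
Huffman merges: 17/100+1/5→37/100; 29/100+17/50→63/100; 37/100+63/100→1. L = 2 ≈ 2.0000.
L − H = 2.0000 − 1.9461 = 0.054 bits.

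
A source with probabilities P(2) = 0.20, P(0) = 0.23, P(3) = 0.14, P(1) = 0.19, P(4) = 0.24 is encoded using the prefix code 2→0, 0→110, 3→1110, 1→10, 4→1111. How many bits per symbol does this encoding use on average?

L̄ = Σ pᵢ·ℓᵢ = 0.20·1 + 0.23·3 + 0.14·4 + 0.19·2 + 0.24·4 = 2.79 bits/symbol.

2.79 bits/symbol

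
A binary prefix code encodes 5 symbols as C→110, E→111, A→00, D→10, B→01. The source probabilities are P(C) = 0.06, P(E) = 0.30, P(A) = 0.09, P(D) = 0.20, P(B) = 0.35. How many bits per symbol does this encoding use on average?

L̄ = Σ pᵢ·ℓᵢ = 0.06·3 + 0.30·3 + 0.09·2 + 0.20·2 + 0.35·2 = 2.36 bits/symbol.

2.36 bits/symbol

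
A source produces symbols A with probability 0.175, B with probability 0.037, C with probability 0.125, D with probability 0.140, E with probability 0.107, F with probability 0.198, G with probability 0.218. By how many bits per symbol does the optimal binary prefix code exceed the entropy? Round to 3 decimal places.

0.053 bits

Entropy H = −Σ p log₂ p ≈ 2.6748 bits.
Huffman merges: 37/1000+107/1000→18/125; 1/8+7/50→53/200; 18/125+7/40→319/1000; 99/500+109/500→52/125; 53/200+319/1000→73/125; 52/125+73/125→1. L = 341/125 ≈ 2.7280.
L − H = 2.7280 − 2.6748 = 0.053 bits.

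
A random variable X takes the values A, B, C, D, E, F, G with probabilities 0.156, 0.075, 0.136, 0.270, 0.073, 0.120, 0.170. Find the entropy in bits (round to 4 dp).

2.6772 bits

H = −Σ pᵢ log₂ pᵢ.
−0.156·log₂(0.156) = 0.4181
−0.075·log₂(0.075) = 0.2803
−0.136·log₂(0.136) = 0.3915
−0.270·log₂(0.270) = 0.5100
−0.073·log₂(0.073) = 0.2756
−0.120·log₂(0.120) = 0.3671
−0.170·log₂(0.170) = 0.4346
Sum ≈ 2.6772 → 2.6772 bits.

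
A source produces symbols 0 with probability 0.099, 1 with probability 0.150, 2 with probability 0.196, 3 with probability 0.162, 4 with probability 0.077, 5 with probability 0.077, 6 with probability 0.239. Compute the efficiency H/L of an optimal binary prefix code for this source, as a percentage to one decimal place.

98.9%

Entropy H = −Σ p log₂ p ≈ 2.6902 bits.
Huffman merges: 77/1000+77/1000→77/500; 99/1000+3/20→249/1000; 77/500+81/500→79/250; 49/250+239/1000→87/200; 249/1000+79/250→113/200; 87/200+113/200→1. L = 2719/1000 ≈ 2.7190.
Efficiency = H/L = 2.6902/2.7190 = 98.9%.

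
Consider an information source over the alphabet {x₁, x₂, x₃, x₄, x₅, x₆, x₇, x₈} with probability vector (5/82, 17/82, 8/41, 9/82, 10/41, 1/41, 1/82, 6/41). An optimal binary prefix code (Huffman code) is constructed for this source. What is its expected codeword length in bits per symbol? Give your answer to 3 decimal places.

Repeatedly combine the two least-probable nodes; the expected code length is the sum of the merged weights.
merge 1/82 + 1/41 → 3/82
merge 3/82 + 5/82 → 4/41
merge 4/41 + 9/82 → 17/82
merge 6/41 + 8/41 → 14/41
merge 17/82 + 17/82 → 17/41
merge 10/41 + 14/41 → 24/41
merge 17/41 + 24/41 → 1
L = 3/82 + 4/41 + 17/82 + 14/41 + 17/41 + 24/41 + 1 = 110/41 ≈ 2.683 bits/symbol.

2.683 bits/symbol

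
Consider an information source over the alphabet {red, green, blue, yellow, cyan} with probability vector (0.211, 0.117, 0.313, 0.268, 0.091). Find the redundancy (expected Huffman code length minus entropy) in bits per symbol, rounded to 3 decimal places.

0.024 bits

Entropy H = −Σ p log₂ p ≈ 2.1841 bits.
Huffman merges: 91/1000+117/1000→26/125; 26/125+211/1000→419/1000; 67/250+313/1000→581/1000; 419/1000+581/1000→1. L = 276/125 ≈ 2.2080.
L − H = 2.2080 − 2.1841 = 0.024 bits.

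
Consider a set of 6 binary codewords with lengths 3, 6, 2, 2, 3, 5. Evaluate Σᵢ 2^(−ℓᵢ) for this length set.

0.796875

With common denominator 2^6 = 64: Σ 2^(−ℓᵢ) = 8/64 + 1/64 + 16/64 + 16/64 + 8/64 + 2/64 = 51/64 = 0.796875.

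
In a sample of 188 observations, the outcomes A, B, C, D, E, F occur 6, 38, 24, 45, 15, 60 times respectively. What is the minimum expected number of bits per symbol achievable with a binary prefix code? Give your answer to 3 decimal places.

Probabilities are the counts divided by 188.
Repeatedly combine the two least-probable nodes; the expected code length is the sum of the merged weights.
merge 3/94 + 15/188 → 21/188
merge 21/188 + 6/47 → 45/188
merge 19/94 + 45/188 → 83/188
merge 45/188 + 15/47 → 105/188
merge 83/188 + 105/188 → 1
L = 21/188 + 45/188 + 83/188 + 105/188 + 1 = 221/94 ≈ 2.351 bits/symbol.

2.351 bits/symbol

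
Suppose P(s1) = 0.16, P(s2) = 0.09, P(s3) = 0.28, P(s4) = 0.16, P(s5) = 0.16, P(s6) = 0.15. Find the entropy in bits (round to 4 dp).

H = −Σ pᵢ log₂ pᵢ.
−0.16·log₂(0.16) = 0.4230
−0.09·log₂(0.09) = 0.3127
−0.28·log₂(0.28) = 0.5142
−0.16·log₂(0.16) = 0.4230
−0.16·log₂(0.16) = 0.4230
−0.15·log₂(0.15) = 0.4105
Sum ≈ 2.5065 → 2.5065 bits.

2.5065 bits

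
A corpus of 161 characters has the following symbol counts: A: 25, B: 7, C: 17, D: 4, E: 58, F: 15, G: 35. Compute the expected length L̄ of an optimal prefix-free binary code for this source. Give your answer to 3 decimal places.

Probabilities are the counts divided by 161.
Repeatedly combine the two least-probable nodes; the expected code length is the sum of the merged weights.
merge 4/161 + 1/23 → 11/161
merge 11/161 + 15/161 → 26/161
merge 17/161 + 25/161 → 6/23
merge 26/161 + 5/23 → 61/161
merge 6/23 + 58/161 → 100/161
merge 61/161 + 100/161 → 1
L = 11/161 + 26/161 + 6/23 + 61/161 + 100/161 + 1 = 401/161 ≈ 2.491 bits/symbol.

2.491 bits/symbol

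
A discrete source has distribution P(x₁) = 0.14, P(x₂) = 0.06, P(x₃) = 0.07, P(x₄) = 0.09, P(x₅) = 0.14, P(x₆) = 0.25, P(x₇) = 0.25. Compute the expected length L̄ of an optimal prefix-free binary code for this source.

2.63 bits/symbol

Repeatedly combine the two least-probable nodes; the expected code length is the sum of the merged weights.
merge 3/50 + 7/100 → 13/100
merge 9/100 + 13/100 → 11/50
merge 7/50 + 7/50 → 7/25
merge 11/50 + 1/4 → 47/100
merge 1/4 + 7/25 → 53/100
merge 47/100 + 53/100 → 1
L = 13/100 + 11/50 + 7/25 + 47/100 + 53/100 + 1 = 263/100 = 2.63 bits/symbol.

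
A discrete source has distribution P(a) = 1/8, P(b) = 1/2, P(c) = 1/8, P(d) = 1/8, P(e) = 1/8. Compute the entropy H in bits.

Each probability is a power of 1/2, so log₂(1/p) is an integer.
H = Σ p·log₂(1/p) = 1/8·3 + 1/2·1 + 1/8·3 + 1/8·3 + 1/8·3 = 2 bits.

2 bits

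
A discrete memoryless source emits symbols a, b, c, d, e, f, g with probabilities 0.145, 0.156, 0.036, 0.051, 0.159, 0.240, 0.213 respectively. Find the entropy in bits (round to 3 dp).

H = −Σ pᵢ log₂ pᵢ.
−0.145·log₂(0.145) = 0.4040
−0.156·log₂(0.156) = 0.4181
−0.036·log₂(0.036) = 0.1727
−0.051·log₂(0.051) = 0.2190
−0.159·log₂(0.159) = 0.4218
−0.240·log₂(0.240) = 0.4941
−0.213·log₂(0.213) = 0.4752
Sum ≈ 2.6049 → 2.605 bits.

2.605 bits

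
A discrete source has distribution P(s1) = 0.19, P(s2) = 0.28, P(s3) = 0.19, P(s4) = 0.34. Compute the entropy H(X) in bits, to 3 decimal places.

1.954 bits

H = −Σ pᵢ log₂ pᵢ.
−0.19·log₂(0.19) = 0.4552
−0.28·log₂(0.28) = 0.5142
−0.19·log₂(0.19) = 0.4552
−0.34·log₂(0.34) = 0.5292
Sum ≈ 1.9538 → 1.954 bits.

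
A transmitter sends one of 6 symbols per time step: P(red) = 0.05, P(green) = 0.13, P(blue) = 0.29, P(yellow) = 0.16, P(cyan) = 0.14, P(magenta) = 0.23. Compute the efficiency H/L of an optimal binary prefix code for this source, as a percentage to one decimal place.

Entropy H = −Σ p log₂ p ≈ 2.4244 bits.
Huffman merges: 1/20+13/100→9/50; 7/50+4/25→3/10; 9/50+23/100→41/100; 29/100+3/10→59/100; 41/100+59/100→1. L = 62/25 ≈ 2.4800.
Efficiency = H/L = 2.4244/2.4800 = 97.8%.

97.8%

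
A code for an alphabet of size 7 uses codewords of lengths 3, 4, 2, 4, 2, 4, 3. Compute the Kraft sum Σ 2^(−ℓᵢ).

With common denominator 2^4 = 16: Σ 2^(−ℓᵢ) = 2/16 + 1/16 + 4/16 + 1/16 + 4/16 + 1/16 + 2/16 = 15/16 = 0.9375.

0.9375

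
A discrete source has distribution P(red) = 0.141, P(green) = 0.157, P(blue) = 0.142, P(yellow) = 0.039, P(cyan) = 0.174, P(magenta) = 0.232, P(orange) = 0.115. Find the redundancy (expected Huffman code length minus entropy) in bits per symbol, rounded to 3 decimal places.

Entropy H = −Σ p log₂ p ≈ 2.6871 bits.
Huffman merges: 39/1000+23/200→77/500; 141/1000+71/500→283/1000; 77/500+157/1000→311/1000; 87/500+29/125→203/500; 283/1000+311/1000→297/500; 203/500+297/500→1. L = 687/250 ≈ 2.7480.
L − H = 2.7480 − 2.6871 = 0.061 bits.

0.061 bits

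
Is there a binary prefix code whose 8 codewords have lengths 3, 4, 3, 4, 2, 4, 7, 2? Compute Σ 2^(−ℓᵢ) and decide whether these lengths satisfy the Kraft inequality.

0.9453125; yes

With common denominator 2^7 = 128: Σ 2^(−ℓᵢ) = 16/128 + 8/128 + 16/128 + 8/128 + 32/128 + 8/128 + 1/128 + 32/128 = 121/128 = 0.9453125.
Kraft's inequality requires Σ ≤ 1; here Σ = 0.9453125 ≤ 1, so such a prefix code exists.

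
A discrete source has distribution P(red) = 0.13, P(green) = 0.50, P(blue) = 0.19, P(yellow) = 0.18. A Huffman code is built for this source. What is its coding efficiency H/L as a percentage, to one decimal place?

98.5%

Entropy H = −Σ p log₂ p ≈ 1.7832 bits.
Huffman merges: 13/100+9/50→31/100; 19/100+31/100→1/2; 1/2+1/2→1. L = 181/100 ≈ 1.8100.
Efficiency = H/L = 1.7832/1.8100 = 98.5%.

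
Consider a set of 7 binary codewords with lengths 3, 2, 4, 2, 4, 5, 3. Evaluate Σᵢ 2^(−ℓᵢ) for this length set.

0.90625

With common denominator 2^5 = 32: Σ 2^(−ℓᵢ) = 4/32 + 8/32 + 2/32 + 8/32 + 2/32 + 1/32 + 4/32 = 29/32 = 0.90625.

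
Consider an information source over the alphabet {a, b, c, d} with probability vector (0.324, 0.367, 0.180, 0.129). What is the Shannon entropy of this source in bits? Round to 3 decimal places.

H = −Σ pᵢ log₂ pᵢ.
−0.324·log₂(0.324) = 0.5268
−0.367·log₂(0.367) = 0.5307
−0.180·log₂(0.180) = 0.4453
−0.129·log₂(0.129) = 0.3811
Sum ≈ 1.8840 → 1.884 bits.

1.884 bits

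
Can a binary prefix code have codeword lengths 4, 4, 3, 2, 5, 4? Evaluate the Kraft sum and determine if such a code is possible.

With common denominator 2^5 = 32: Σ 2^(−ℓᵢ) = 2/32 + 2/32 + 4/32 + 8/32 + 1/32 + 2/32 = 19/32 = 0.59375.
Kraft's inequality requires Σ ≤ 1; here Σ = 0.59375 ≤ 1, so such a prefix code exists.

0.59375; yes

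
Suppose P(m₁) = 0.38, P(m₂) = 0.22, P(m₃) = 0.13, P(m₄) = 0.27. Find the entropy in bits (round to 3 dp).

1.904 bits

H = −Σ pᵢ log₂ pᵢ.
−0.38·log₂(0.38) = 0.5305
−0.22·log₂(0.22) = 0.4806
−0.13·log₂(0.13) = 0.3826
−0.27·log₂(0.27) = 0.5100
Sum ≈ 1.9037 → 1.904 bits.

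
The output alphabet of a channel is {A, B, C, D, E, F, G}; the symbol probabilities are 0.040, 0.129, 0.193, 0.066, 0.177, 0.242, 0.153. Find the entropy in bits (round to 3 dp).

2.636 bits

H = −Σ pᵢ log₂ pᵢ.
−0.040·log₂(0.040) = 0.1858
−0.129·log₂(0.129) = 0.3811
−0.193·log₂(0.193) = 0.4581
−0.066·log₂(0.066) = 0.2588
−0.177·log₂(0.177) = 0.4422
−0.242·log₂(0.242) = 0.4954
−0.153·log₂(0.153) = 0.4144
Sum ≈ 2.6357 → 2.636 bits.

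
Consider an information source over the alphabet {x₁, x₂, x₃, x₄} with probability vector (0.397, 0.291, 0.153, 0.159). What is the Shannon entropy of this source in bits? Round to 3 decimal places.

1.884 bits

H = −Σ pᵢ log₂ pᵢ.
−0.397·log₂(0.397) = 0.5291
−0.291·log₂(0.291) = 0.5182
−0.153·log₂(0.153) = 0.4144
−0.159·log₂(0.159) = 0.4218
Sum ≈ 1.8836 → 1.884 bits.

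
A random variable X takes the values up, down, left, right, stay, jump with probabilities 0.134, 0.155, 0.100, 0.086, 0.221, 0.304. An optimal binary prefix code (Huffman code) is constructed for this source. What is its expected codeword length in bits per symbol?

2.475 bits/symbol

Repeatedly combine the two least-probable nodes; the expected code length is the sum of the merged weights.
merge 43/500 + 1/10 → 93/500
merge 67/500 + 31/200 → 289/1000
merge 93/500 + 221/1000 → 407/1000
merge 289/1000 + 38/125 → 593/1000
merge 407/1000 + 593/1000 → 1
L = 93/500 + 289/1000 + 407/1000 + 593/1000 + 1 = 99/40 = 2.475 bits/symbol.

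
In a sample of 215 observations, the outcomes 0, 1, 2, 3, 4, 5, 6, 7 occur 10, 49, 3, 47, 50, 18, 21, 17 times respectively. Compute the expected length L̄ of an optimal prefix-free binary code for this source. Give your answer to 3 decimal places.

2.702 bits/symbol

Probabilities are the counts divided by 215.
Repeatedly combine the two least-probable nodes; the expected code length is the sum of the merged weights.
merge 3/215 + 2/43 → 13/215
merge 13/215 + 17/215 → 6/43
merge 18/215 + 21/215 → 39/215
merge 6/43 + 39/215 → 69/215
merge 47/215 + 49/215 → 96/215
merge 10/43 + 69/215 → 119/215
merge 96/215 + 119/215 → 1
L = 13/215 + 6/43 + 39/215 + 69/215 + 96/215 + 119/215 + 1 = 581/215 ≈ 2.702 bits/symbol.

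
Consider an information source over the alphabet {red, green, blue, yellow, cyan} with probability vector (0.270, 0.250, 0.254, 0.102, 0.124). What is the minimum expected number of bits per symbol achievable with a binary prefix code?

2.226 bits/symbol

Repeatedly combine the two least-probable nodes; the expected code length is the sum of the merged weights.
merge 51/500 + 31/250 → 113/500
merge 113/500 + 1/4 → 119/250
merge 127/500 + 27/100 → 131/250
merge 119/250 + 131/250 → 1
L = 113/500 + 119/250 + 131/250 + 1 = 1113/500 = 2.226 bits/symbol.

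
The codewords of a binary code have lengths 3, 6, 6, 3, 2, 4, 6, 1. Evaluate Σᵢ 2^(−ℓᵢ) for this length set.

With common denominator 2^6 = 64: Σ 2^(−ℓᵢ) = 8/64 + 1/64 + 1/64 + 8/64 + 16/64 + 4/64 + 1/64 + 32/64 = 71/64 = 1.109375.

1.109375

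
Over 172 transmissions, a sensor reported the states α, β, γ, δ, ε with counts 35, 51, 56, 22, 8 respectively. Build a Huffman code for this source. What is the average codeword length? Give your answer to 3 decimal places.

2.174 bits/symbol

Probabilities are the counts divided by 172.
Repeatedly combine the two least-probable nodes; the expected code length is the sum of the merged weights.
merge 2/43 + 11/86 → 15/86
merge 15/86 + 35/172 → 65/172
merge 51/172 + 14/43 → 107/172
merge 65/172 + 107/172 → 1
L = 15/86 + 65/172 + 107/172 + 1 = 187/86 ≈ 2.174 bits/symbol.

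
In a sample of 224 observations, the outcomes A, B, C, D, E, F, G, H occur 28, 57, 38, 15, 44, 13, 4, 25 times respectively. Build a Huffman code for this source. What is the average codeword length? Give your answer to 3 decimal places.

2.768 bits/symbol

Probabilities are the counts divided by 224.
Repeatedly combine the two least-probable nodes; the expected code length is the sum of the merged weights.
merge 1/56 + 13/224 → 17/224
merge 15/224 + 17/224 → 1/7
merge 25/224 + 1/8 → 53/224
merge 1/7 + 19/112 → 5/16
merge 11/56 + 53/224 → 97/224
merge 57/224 + 5/16 → 127/224
merge 97/224 + 127/224 → 1
L = 17/224 + 1/7 + 53/224 + 5/16 + 97/224 + 127/224 + 1 = 155/56 ≈ 2.768 bits/symbol.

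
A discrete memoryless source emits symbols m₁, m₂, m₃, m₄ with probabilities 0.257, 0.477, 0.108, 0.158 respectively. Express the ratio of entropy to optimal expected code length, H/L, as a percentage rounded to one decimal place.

Entropy H = −Σ p log₂ p ≈ 1.7805 bits.
Huffman merges: 27/250+79/500→133/500; 257/1000+133/500→523/1000; 477/1000+523/1000→1. L = 1789/1000 ≈ 1.7890.
Efficiency = H/L = 1.7805/1.7890 = 99.5%.

99.5%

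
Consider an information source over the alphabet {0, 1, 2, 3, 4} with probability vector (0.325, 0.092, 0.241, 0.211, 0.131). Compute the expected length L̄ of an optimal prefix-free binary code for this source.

2.223 bits/symbol

Repeatedly combine the two least-probable nodes; the expected code length is the sum of the merged weights.
merge 23/250 + 131/1000 → 223/1000
merge 211/1000 + 223/1000 → 217/500
merge 241/1000 + 13/40 → 283/500
merge 217/500 + 283/500 → 1
L = 223/1000 + 217/500 + 283/500 + 1 = 2223/1000 = 2.223 bits/symbol.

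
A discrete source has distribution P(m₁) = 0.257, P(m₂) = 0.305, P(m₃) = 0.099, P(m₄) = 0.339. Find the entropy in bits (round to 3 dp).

H = −Σ pᵢ log₂ pᵢ.
−0.257·log₂(0.257) = 0.5038
−0.305·log₂(0.305) = 0.5225
−0.099·log₂(0.099) = 0.3303
−0.339·log₂(0.339) = 0.5291
Sum ≈ 1.8856 → 1.886 bits.

1.886 bits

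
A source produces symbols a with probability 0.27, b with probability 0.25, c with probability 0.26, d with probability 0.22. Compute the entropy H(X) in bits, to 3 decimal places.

1.996 bits

H = −Σ pᵢ log₂ pᵢ.
−0.27·log₂(0.27) = 0.5100
−0.25·log₂(0.25) = 0.5000
−0.26·log₂(0.26) = 0.5053
−0.22·log₂(0.22) = 0.4806
Sum ≈ 1.9959 → 1.996 bits.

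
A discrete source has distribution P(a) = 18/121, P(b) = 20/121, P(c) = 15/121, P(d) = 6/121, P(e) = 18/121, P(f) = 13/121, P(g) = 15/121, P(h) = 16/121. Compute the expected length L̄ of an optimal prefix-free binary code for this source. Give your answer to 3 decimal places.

Repeatedly combine the two least-probable nodes; the expected code length is the sum of the merged weights.
merge 6/121 + 13/121 → 19/121
merge 15/121 + 15/121 → 30/121
merge 16/121 + 18/121 → 34/121
merge 18/121 + 19/121 → 37/121
merge 20/121 + 30/121 → 50/121
merge 34/121 + 37/121 → 71/121
merge 50/121 + 71/121 → 1
L = 19/121 + 30/121 + 34/121 + 37/121 + 50/121 + 71/121 + 1 = 362/121 ≈ 2.992 bits/symbol.

2.992 bits/symbol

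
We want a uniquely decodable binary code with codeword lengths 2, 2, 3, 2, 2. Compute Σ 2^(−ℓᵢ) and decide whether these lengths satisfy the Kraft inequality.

1.125; no

With common denominator 2^3 = 8: Σ 2^(−ℓᵢ) = 2/8 + 2/8 + 1/8 + 2/8 + 2/8 = 9/8 = 1.125.
Kraft's inequality requires Σ ≤ 1; here Σ = 1.125 > 1, so no such prefix code exists.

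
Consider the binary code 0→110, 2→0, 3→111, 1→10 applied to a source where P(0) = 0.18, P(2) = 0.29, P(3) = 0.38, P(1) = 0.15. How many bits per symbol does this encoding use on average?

2.27 bits/symbol

L̄ = Σ pᵢ·ℓᵢ = 0.18·3 + 0.29·1 + 0.38·3 + 0.15·2 = 2.27 bits/symbol.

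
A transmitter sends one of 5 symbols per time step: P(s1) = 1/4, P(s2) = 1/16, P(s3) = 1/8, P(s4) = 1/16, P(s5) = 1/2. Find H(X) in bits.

Each probability is a power of 1/2, so log₂(1/p) is an integer.
H = Σ p·log₂(1/p) = 1/4·2 + 1/16·4 + 1/8·3 + 1/16·4 + 1/2·1 = 1.875 bits.

1.875 bits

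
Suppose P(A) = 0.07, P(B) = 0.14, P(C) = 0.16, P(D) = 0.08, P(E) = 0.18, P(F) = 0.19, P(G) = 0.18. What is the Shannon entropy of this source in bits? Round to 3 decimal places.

H = −Σ pᵢ log₂ pᵢ.
−0.07·log₂(0.07) = 0.2686
−0.14·log₂(0.14) = 0.3971
−0.16·log₂(0.16) = 0.4230
−0.08·log₂(0.08) = 0.2915
−0.18·log₂(0.18) = 0.4453
−0.19·log₂(0.19) = 0.4552
−0.18·log₂(0.18) = 0.4453
Sum ≈ 2.7260 → 2.726 bits.

2.726 bits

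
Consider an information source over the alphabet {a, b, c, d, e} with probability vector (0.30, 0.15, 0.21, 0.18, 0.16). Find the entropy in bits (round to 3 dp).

H = −Σ pᵢ log₂ pᵢ.
−0.30·log₂(0.30) = 0.5211
−0.15·log₂(0.15) = 0.4105
−0.21·log₂(0.21) = 0.4728
−0.18·log₂(0.18) = 0.4453
−0.16·log₂(0.16) = 0.4230
Sum ≈ 2.2728 → 2.273 bits.

2.273 bits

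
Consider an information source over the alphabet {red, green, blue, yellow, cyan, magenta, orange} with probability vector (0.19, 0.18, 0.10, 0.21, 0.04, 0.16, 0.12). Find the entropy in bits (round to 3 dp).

2.681 bits

H = −Σ pᵢ log₂ pᵢ.
−0.19·log₂(0.19) = 0.4552
−0.18·log₂(0.18) = 0.4453
−0.10·log₂(0.10) = 0.3322
−0.21·log₂(0.21) = 0.4728
−0.04·log₂(0.04) = 0.1858
−0.16·log₂(0.16) = 0.4230
−0.12·log₂(0.12) = 0.3671
Sum ≈ 2.6814 → 2.681 bits.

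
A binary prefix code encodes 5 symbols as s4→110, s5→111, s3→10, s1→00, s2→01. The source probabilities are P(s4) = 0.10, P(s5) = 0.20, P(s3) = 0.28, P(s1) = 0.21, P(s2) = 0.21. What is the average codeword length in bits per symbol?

L̄ = Σ pᵢ·ℓᵢ = 0.10·3 + 0.20·3 + 0.28·2 + 0.21·2 + 0.21·2 = 2.3 bits/symbol.

2.3 bits/symbol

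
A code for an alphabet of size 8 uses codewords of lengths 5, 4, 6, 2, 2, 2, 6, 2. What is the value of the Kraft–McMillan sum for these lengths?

1.125

With common denominator 2^6 = 64: Σ 2^(−ℓᵢ) = 2/64 + 4/64 + 1/64 + 16/64 + 16/64 + 16/64 + 1/64 + 16/64 = 72/64 = 1.125.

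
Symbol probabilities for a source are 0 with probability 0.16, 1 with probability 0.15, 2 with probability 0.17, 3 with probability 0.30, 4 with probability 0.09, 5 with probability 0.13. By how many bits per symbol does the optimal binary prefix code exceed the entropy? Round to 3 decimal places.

Entropy H = −Σ p log₂ p ≈ 2.4845 bits.
Huffman merges: 9/100+13/100→11/50; 3/20+4/25→31/100; 17/100+11/50→39/100; 3/10+31/100→61/100; 39/100+61/100→1. L = 253/100 ≈ 2.5300.
L − H = 2.5300 − 2.4845 = 0.045 bits.

0.045 bits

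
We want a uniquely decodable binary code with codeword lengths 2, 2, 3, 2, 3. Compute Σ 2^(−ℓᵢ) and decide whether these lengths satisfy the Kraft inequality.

With common denominator 2^3 = 8: Σ 2^(−ℓᵢ) = 2/8 + 2/8 + 1/8 + 2/8 + 1/8 = 8/8 = 1.
Kraft's inequality requires Σ ≤ 1; here Σ = 1 ≤ 1, so such a prefix code exists.

1; yes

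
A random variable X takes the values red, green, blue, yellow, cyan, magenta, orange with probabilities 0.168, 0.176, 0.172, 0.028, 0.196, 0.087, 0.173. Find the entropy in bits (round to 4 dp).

H = −Σ pᵢ log₂ pᵢ.
−0.168·log₂(0.168) = 0.4323
−0.176·log₂(0.176) = 0.4411
−0.172·log₂(0.172) = 0.4368
−0.028·log₂(0.028) = 0.1444
−0.196·log₂(0.196) = 0.4608
−0.087·log₂(0.087) = 0.3065
−0.173·log₂(0.173) = 0.4379
Sum ≈ 2.6599 → 2.6599 bits.

2.6599 bits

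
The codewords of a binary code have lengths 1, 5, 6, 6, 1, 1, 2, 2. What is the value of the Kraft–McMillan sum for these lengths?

2.0625

With common denominator 2^6 = 64: Σ 2^(−ℓᵢ) = 32/64 + 2/64 + 1/64 + 1/64 + 32/64 + 32/64 + 16/64 + 16/64 = 132/64 = 2.0625.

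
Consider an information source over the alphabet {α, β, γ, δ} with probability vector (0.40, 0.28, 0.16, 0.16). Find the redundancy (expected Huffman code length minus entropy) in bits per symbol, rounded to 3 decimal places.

0.031 bits

Entropy H = −Σ p log₂ p ≈ 1.8890 bits.
Huffman merges: 4/25+4/25→8/25; 7/25+8/25→3/5; 2/5+3/5→1. L = 48/25 ≈ 1.9200.
L − H = 1.9200 − 1.8890 = 0.031 bits.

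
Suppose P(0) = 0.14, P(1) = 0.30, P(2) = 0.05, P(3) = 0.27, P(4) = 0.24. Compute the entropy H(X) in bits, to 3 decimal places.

2.138 bits

H = −Σ pᵢ log₂ pᵢ.
−0.14·log₂(0.14) = 0.3971
−0.30·log₂(0.30) = 0.5211
−0.05·log₂(0.05) = 0.2161
−0.27·log₂(0.27) = 0.5100
−0.24·log₂(0.24) = 0.4941
Sum ≈ 2.1385 → 2.138 bits.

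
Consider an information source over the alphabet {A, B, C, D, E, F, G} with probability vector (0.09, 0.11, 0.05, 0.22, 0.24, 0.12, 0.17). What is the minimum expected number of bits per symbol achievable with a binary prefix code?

Repeatedly combine the two least-probable nodes; the expected code length is the sum of the merged weights.
merge 1/20 + 9/100 → 7/50
merge 11/100 + 3/25 → 23/100
merge 7/50 + 17/100 → 31/100
merge 11/50 + 23/100 → 9/20
merge 6/25 + 31/100 → 11/20
merge 9/20 + 11/20 → 1
L = 7/50 + 23/100 + 31/100 + 9/20 + 11/20 + 1 = 67/25 = 2.68 bits/symbol.

2.68 bits/symbol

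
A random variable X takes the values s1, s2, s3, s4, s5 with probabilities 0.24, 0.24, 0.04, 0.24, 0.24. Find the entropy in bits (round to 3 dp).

2.162 bits

H = −Σ pᵢ log₂ pᵢ.
−0.24·log₂(0.24) = 0.4941
−0.24·log₂(0.24) = 0.4941
−0.04·log₂(0.04) = 0.1858
−0.24·log₂(0.24) = 0.4941
−0.24·log₂(0.24) = 0.4941
Sum ≈ 2.1623 → 2.162 bits.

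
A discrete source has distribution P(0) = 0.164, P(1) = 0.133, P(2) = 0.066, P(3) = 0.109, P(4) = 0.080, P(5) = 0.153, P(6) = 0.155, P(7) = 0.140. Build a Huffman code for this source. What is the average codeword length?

Repeatedly combine the two least-probable nodes; the expected code length is the sum of the merged weights.
merge 33/500 + 2/25 → 73/500
merge 109/1000 + 133/1000 → 121/500
merge 7/50 + 73/500 → 143/500
merge 153/1000 + 31/200 → 77/250
merge 41/250 + 121/500 → 203/500
merge 143/500 + 77/250 → 297/500
merge 203/500 + 297/500 → 1
L = 73/500 + 121/500 + 143/500 + 77/250 + 203/500 + 297/500 + 1 = 1491/500 = 2.982 bits/symbol.

2.982 bits/symbol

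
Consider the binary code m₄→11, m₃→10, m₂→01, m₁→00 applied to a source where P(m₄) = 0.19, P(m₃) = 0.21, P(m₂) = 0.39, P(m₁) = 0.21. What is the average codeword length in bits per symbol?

L̄ = Σ pᵢ·ℓᵢ = 0.19·2 + 0.21·2 + 0.39·2 + 0.21·2 = 2 bits/symbol.

2 bits/symbol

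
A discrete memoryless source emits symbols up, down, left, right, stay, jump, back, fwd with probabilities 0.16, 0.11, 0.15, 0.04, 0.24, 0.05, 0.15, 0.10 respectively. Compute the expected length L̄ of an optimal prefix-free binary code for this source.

Repeatedly combine the two least-probable nodes; the expected code length is the sum of the merged weights.
merge 1/25 + 1/20 → 9/100
merge 9/100 + 1/10 → 19/100
merge 11/100 + 3/20 → 13/50
merge 3/20 + 4/25 → 31/100
merge 19/100 + 6/25 → 43/100
merge 13/50 + 31/100 → 57/100
merge 43/100 + 57/100 → 1
L = 9/100 + 19/100 + 13/50 + 31/100 + 43/100 + 57/100 + 1 = 57/20 = 2.85 bits/symbol.

2.85 bits/symbol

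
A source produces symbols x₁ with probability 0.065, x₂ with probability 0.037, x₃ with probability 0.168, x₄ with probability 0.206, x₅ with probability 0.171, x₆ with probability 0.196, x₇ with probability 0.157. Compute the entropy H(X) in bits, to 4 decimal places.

H = −Σ pᵢ log₂ pᵢ.
−0.065·log₂(0.065) = 0.2563
−0.037·log₂(0.037) = 0.1760
−0.168·log₂(0.168) = 0.4323
−0.206·log₂(0.206) = 0.4695
−0.171·log₂(0.171) = 0.4357
−0.196·log₂(0.196) = 0.4608
−0.157·log₂(0.157) = 0.4194
Sum ≈ 2.6501 → 2.6501 bits.

2.6501 bits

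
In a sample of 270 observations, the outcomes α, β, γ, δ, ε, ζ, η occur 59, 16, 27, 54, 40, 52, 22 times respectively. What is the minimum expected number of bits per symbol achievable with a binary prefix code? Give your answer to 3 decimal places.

Probabilities are the counts divided by 270.
Repeatedly combine the two least-probable nodes; the expected code length is the sum of the merged weights.
merge 8/135 + 11/135 → 19/135
merge 1/10 + 19/135 → 13/54
merge 4/27 + 26/135 → 46/135
merge 1/5 + 59/270 → 113/270
merge 13/54 + 46/135 → 157/270
merge 113/270 + 157/270 → 1
L = 19/135 + 13/54 + 46/135 + 113/270 + 157/270 + 1 = 49/18 ≈ 2.722 bits/symbol.

2.722 bits/symbol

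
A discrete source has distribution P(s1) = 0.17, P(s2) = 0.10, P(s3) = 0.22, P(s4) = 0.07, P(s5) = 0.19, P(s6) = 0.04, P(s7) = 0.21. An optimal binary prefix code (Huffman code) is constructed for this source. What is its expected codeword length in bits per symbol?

2.68 bits/symbol

Repeatedly combine the two least-probable nodes; the expected code length is the sum of the merged weights.
merge 1/25 + 7/100 → 11/100
merge 1/10 + 11/100 → 21/100
merge 17/100 + 19/100 → 9/25
merge 21/100 + 21/100 → 21/50
merge 11/50 + 9/25 → 29/50
merge 21/50 + 29/50 → 1
L = 11/100 + 21/100 + 9/25 + 21/50 + 29/50 + 1 = 67/25 = 2.68 bits/symbol.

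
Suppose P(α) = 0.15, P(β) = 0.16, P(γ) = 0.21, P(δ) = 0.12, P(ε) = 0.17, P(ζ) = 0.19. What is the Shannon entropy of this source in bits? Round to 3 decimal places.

2.563 bits

H = −Σ pᵢ log₂ pᵢ.
−0.15·log₂(0.15) = 0.4105
−0.16·log₂(0.16) = 0.4230
−0.21·log₂(0.21) = 0.4728
−0.12·log₂(0.12) = 0.3671
−0.17·log₂(0.17) = 0.4346
−0.19·log₂(0.19) = 0.4552
Sum ≈ 2.5633 → 2.563 bits.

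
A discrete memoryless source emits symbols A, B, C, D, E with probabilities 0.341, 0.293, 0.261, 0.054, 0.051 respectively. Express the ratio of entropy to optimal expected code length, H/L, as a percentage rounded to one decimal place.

Entropy H = −Σ p log₂ p ≈ 2.0003 bits.
Huffman merges: 51/1000+27/500→21/200; 21/200+261/1000→183/500; 293/1000+341/1000→317/500; 183/500+317/500→1. L = 421/200 ≈ 2.1050.
Efficiency = H/L = 2.0003/2.1050 = 95.0%.

95.0%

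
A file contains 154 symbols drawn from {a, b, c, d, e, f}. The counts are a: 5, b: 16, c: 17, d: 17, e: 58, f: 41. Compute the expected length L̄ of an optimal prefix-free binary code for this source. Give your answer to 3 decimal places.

2.338 bits/symbol

Probabilities are the counts divided by 154.
Repeatedly combine the two least-probable nodes; the expected code length is the sum of the merged weights.
merge 5/154 + 8/77 → 3/22
merge 17/154 + 17/154 → 17/77
merge 3/22 + 17/77 → 5/14
merge 41/154 + 5/14 → 48/77
merge 29/77 + 48/77 → 1
L = 3/22 + 17/77 + 5/14 + 48/77 + 1 = 180/77 ≈ 2.338 bits/symbol.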